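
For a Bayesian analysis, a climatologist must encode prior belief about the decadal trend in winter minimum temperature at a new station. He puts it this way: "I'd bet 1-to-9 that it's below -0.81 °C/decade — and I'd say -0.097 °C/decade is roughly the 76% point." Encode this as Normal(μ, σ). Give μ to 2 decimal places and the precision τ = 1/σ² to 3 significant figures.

The p-quantile of Normal(μ,σ) is μ + z_p·σ, with z_{0.1} = -1.282 and z_{0.76} = 0.7063.
Eliminate σ: μ = (z₂·x₁ − z₁·x₂)/(z₂ − z₁) = (0.7063·-0.81 − (-1.282)·-0.097)/1.988 = -0.35.
Then σ = (x₂ − x₁)/(z₂ − z₁) = (-0.097 − -0.81)/1.988 = 0.36.
Precision τ = 1/σ² = 1/0.3587² = 7.77.

μ = -0.35, τ = 7.77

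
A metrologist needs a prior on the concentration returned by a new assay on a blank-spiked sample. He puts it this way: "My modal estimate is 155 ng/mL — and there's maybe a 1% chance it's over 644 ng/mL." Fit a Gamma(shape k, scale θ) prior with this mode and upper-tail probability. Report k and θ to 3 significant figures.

Gamma(k,θ) with k>1 has mode (k−1)θ, so θ = 155/(k−1).
Need P(X < 644) = 0.99 with θ tied to k this way. Start at k = 2, θ = 155: P(X<644) ≈ 0.919.
Too low — raise k to concentrate. Iterating converges to k ≈ 3.04.
Then θ = 155/(3.04−1) ≈ 76.

k ≈ 3.04, θ ≈ 76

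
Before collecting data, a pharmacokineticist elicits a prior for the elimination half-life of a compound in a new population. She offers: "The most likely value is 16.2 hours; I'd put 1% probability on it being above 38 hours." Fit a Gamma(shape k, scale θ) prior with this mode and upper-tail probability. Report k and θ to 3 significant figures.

Gamma(k,θ) with k>1 has mode (k−1)θ, so θ = 16.2/(k−1).
Need P(X < 38) = 0.99 with θ tied to k this way. Start at k = 2, θ = 16.2: P(X<38) ≈ 0.680.
Too low — raise k to concentrate. Iterating converges to k ≈ 7.55.
Then θ = 16.2/(7.55−1) ≈ 2.47.

k ≈ 7.55, θ ≈ 2.47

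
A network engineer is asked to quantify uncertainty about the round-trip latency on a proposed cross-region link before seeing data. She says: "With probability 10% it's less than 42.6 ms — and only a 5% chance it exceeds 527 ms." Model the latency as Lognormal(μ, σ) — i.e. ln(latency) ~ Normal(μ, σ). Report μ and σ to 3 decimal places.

If T ~ Lognormal(μ,σ) then ln T ~ Normal(μ,σ), so the p-quantile of ln T is μ + z_p·σ.
ln(42.6) = 3.752 and ln(527) = 6.267; z_{0.1} = -1.282, z_{0.95} = 1.645.
σ = (6.267 − 3.752)/(1.645 − (-1.282)) = 0.860.
μ = 3.752 − (-1.282)·0.860 = 4.853.

μ ≈ 4.853, σ ≈ 0.860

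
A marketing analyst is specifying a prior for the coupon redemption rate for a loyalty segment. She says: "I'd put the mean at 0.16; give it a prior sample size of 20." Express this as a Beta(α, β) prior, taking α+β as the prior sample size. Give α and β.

α = 3.2, β = 16.8

Under the effective-sample-size interpretation, Beta(α, β) has prior mean α/(α+β) and prior sample size α+β.
So α+β = 20 and α/(α+β) = 0.16, giving α = 0.16·20 = 3.2 and β = 20 − 3.2 = 16.8.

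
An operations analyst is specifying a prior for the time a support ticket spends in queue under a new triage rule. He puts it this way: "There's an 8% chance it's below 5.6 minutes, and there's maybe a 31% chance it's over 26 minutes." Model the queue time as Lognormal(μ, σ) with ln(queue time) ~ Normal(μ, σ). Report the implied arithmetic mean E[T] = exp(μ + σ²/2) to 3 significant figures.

If T ~ Lognormal(μ,σ) then ln T ~ Normal(μ,σ), so the p-quantile of ln T is μ + z_p·σ.
ln(5.6) = 1.723 and ln(26) = 3.258; z_{0.08} = -1.405, z_{0.69} = 0.4959.
σ = (3.258 − 1.723)/(0.4959 − (-1.405)) = 0.808.
μ = 1.723 − (-1.405)·0.808 = 2.858.
E[T] = exp(μ + σ²/2) = exp(2.858 + 0.3262) = 24.1 minutes.

E[T] ≈ 24.1 minutes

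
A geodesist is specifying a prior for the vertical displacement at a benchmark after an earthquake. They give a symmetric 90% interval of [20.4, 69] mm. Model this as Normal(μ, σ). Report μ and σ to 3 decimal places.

A symmetric 90% interval runs μ ± z·σ with z = 1.645.
Half-width = 24.3, so σ = 24.3/1.645 = 14.773.
μ is the interval midpoint, 44.700.

μ = 44.700, σ = 14.773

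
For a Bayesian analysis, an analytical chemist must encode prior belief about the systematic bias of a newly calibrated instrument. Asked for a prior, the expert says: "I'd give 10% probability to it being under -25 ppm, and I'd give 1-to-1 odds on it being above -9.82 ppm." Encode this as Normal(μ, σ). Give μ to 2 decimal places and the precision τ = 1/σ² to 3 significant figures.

μ = -9.82, τ = 0.00713

For Normal(μ,σ), the p-quantile is μ + z_p·σ. Here z_{0.1} = -1.282, z_{0.5} = 0.
So -25 = μ − 1.282σ and -9.82 = μ + 0σ.
Subtracting: σ = (-9.82 − -25)/(0 − (-1.282)) = 11.85.
Then μ = -25 − (-1.282)·11.85 = -9.82.
Precision τ = 1/σ² = 1/11.85² = 0.00713.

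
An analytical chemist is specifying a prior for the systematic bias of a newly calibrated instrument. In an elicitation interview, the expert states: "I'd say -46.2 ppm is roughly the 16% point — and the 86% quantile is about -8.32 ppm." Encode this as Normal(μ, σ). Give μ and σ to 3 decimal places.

μ = -28.044, σ = 18.257

For Normal(μ,σ), the p-quantile is μ + z_p·σ. Here z_{0.16} = -0.9945, z_{0.86} = 1.08.
So -46.2 = μ − 0.9945σ and -8.32 = μ + 1.08σ.
Subtracting: σ = (-8.32 − -46.2)/(1.08 − (-0.9945)) = 18.257.
Then μ = -46.2 − (-0.9945)·18.257 = -28.044.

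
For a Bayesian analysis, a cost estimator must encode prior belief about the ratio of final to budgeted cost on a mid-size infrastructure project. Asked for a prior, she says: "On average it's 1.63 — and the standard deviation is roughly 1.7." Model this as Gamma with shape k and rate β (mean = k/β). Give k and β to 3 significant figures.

k ≈ 0.919, β ≈ 0.564

For Gamma(k, rate β): mean = k/β, variance = k/β², so CV = 1/√k.
CV = SD/mean = 1.7/1.63 = 1.043, hence k = 1/CV² = 0.919.
Then β = k/mean = 0.919/1.63 = 0.564.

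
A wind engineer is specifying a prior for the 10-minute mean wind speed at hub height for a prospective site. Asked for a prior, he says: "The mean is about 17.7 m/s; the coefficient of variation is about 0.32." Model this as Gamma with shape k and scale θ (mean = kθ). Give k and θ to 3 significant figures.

For Gamma(k, scale θ): mean = kθ, variance = kθ², so CV = 1/√k.
CV = 0.32, hence k = 1/CV² = 9.77.
Then θ = mean/k = 17.7/9.77 = 1.81.

k ≈ 9.77, θ ≈ 1.81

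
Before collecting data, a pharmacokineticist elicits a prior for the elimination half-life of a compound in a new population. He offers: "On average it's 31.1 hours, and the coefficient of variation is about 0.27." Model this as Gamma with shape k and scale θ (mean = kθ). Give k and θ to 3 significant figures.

For Gamma(k, scale θ): mean = kθ, variance = kθ², so CV = 1/√k.
CV = 0.27, hence k = 1/CV² = 13.7.
Then θ = mean/k = 31.1/13.7 = 2.27.

k ≈ 13.7, θ ≈ 2.27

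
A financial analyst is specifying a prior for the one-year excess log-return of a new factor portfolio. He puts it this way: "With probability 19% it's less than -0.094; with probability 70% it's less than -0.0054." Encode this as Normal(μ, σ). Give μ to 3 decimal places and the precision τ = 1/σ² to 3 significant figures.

For Normal(μ,σ), the p-quantile is μ + z_p·σ. Here z_{0.19} = -0.8779, z_{0.7} = 0.5244.
So -0.094 = μ − 0.8779σ and -0.0054 = μ + 0.5244σ.
Subtracting: σ = (-0.0054 − -0.094)/(0.5244 − (-0.8779)) = 0.063.
Then μ = -0.094 − (-0.8779)·0.063 = -0.039.
Precision τ = 1/σ² = 1/0.06318² = 251.

μ = -0.039, τ = 251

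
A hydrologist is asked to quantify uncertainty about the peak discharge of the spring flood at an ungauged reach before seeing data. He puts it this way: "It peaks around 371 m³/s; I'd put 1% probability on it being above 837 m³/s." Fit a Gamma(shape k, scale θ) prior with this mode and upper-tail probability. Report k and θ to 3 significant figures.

k ≈ 8.25, θ ≈ 51.2

Gamma(k,θ) with k>1 has mode (k−1)θ, so θ = 371/(k−1).
Need P(X < 837) = 0.99 with θ tied to k this way. Start at k = 2, θ = 371: P(X<837) ≈ 0.659.
Too low — raise k to concentrate. Iterating converges to k ≈ 8.25.
Then θ = 371/(8.25−1) ≈ 51.2.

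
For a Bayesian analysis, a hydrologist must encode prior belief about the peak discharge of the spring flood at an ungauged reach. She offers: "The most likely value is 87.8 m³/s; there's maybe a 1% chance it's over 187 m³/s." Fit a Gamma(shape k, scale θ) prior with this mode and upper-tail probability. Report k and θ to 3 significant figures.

Gamma(k,θ) with k>1 has mode (k−1)θ, so θ = 87.8/(k−1).
Need P(X < 187) = 0.99 with θ tied to k this way. Start at k = 2, θ = 87.8: P(X<187) ≈ 0.628.
Too low — raise k to concentrate. Iterating converges to k ≈ 9.49.
Then θ = 87.8/(9.49−1) ≈ 10.3.

k ≈ 9.49, θ ≈ 10.3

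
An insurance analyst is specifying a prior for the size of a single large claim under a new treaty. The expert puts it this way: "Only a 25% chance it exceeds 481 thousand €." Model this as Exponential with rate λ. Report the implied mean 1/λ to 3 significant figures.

P(T > 481.0) = e^(−λ·481.0) = 0.25, so λ = −ln(0.25)/481.0 = 0.00288.
Mean = 1/λ = 347 thousand €.

mean ≈ 347 thousand €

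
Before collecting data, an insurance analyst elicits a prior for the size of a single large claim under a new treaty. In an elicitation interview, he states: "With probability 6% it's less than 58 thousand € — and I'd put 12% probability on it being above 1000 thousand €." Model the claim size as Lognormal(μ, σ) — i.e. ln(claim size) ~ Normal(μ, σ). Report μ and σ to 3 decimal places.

If T ~ Lognormal(μ,σ) then ln T ~ Normal(μ,σ), so the p-quantile of ln T is μ + z_p·σ.
ln(58) = 4.06 and ln(1000) = 6.908; z_{0.06} = -1.555, z_{0.88} = 1.175.
σ = (6.908 − 4.06)/(1.175 − (-1.555)) = 1.043.
μ = 4.06 − (-1.555)·1.043 = 5.682.

μ ≈ 5.682, σ ≈ 1.043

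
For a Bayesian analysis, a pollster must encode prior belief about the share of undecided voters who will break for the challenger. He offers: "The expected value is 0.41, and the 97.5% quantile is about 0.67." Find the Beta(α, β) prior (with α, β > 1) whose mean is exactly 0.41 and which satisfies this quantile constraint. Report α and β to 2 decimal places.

With mean 0.41 fixed, write α = 0.41s, β = 0.59s where s = α+β.
Need P(θ < 0.67) = 0.975 under Beta(0.41s, 0.59s). Normal approximation: (q−m)/√(m(1−m)/s) ≈ z_{0.975} = 1.96, so s ≈ 0.41·0.59·(1.96)²/(0.67−0.41)² = 13.7.
At s = 13.7: P(θ<0.67) ≈ 0.976. Adjusting to match 0.975 gives s ≈ 13.61.
So α = 0.41·13.61 ≈ 5.58, β = 0.59·13.61 ≈ 8.03.

α ≈ 5.58, β ≈ 8.03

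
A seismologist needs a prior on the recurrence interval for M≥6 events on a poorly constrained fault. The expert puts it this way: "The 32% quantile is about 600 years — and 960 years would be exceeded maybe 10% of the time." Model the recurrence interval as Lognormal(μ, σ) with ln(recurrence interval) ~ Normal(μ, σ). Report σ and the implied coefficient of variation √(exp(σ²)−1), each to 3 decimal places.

If T ~ Lognormal(μ,σ) then ln T ~ Normal(μ,σ), so the p-quantile of ln T is μ + z_p·σ.
ln(600) = 6.397 and ln(960) = 6.867; z_{0.32} = -0.4677, z_{0.9} = 1.282.
σ = (6.867 − 6.397)/(1.282 − (-0.4677)) = 0.269.
μ = 6.397 − (-0.4677)·0.269 = 6.523.
CV = √(exp(σ²)−1) = √(exp(0.0722)−1) = 0.274.

σ ≈ 0.269, CV ≈ 0.274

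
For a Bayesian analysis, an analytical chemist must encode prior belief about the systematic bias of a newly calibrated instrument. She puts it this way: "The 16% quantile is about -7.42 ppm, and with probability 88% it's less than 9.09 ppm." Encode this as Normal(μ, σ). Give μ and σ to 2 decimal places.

μ = 0.15, σ = 7.61

For Normal(μ,σ), the p-quantile is μ + z_p·σ. Here z_{0.16} = -0.9945, z_{0.88} = 1.175.
So -7.42 = μ − 0.9945σ and 9.09 = μ + 1.175σ.
Subtracting: σ = (9.09 − -7.42)/(1.175 − (-0.9945)) = 7.61.
Then μ = -7.42 − (-0.9945)·7.61 = 0.15.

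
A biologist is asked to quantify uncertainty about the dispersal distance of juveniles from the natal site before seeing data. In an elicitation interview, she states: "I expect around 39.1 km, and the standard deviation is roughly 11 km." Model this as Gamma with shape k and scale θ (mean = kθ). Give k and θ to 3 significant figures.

k ≈ 12.6, θ ≈ 3.09

For Gamma(k, scale θ): mean = kθ, variance = kθ², so CV = 1/√k.
CV = SD/mean = 11/39.1 = 0.2813, hence k = 1/CV² = 12.6.
Then θ = mean/k = 39.1/12.6 = 3.09.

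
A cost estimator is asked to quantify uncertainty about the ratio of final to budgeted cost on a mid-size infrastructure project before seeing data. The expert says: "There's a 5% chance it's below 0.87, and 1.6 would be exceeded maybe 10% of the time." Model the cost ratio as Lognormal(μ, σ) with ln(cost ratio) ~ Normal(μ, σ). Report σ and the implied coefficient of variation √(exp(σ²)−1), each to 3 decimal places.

If T ~ Lognormal(μ,σ) then ln T ~ Normal(μ,σ), so the p-quantile of ln T is μ + z_p·σ.
ln(0.87) = -0.1393 and ln(1.6) = 0.47; z_{0.05} = -1.645, z_{0.9} = 1.282.
σ = (0.47 − -0.1393)/(1.282 − (-1.645)) = 0.208.
μ = -0.1393 − (-1.645)·0.208 = 0.203.
CV = √(exp(σ²)−1) = √(exp(0.0433)−1) = 0.210.

σ ≈ 0.208, CV ≈ 0.210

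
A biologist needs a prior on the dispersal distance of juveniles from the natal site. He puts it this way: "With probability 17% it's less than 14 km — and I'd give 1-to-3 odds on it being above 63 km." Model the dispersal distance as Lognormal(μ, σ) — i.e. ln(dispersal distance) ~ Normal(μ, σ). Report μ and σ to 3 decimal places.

μ ≈ 3.520, σ ≈ 0.924

If T ~ Lognormal(μ,σ) then ln T ~ Normal(μ,σ), so the p-quantile of ln T is μ + z_p·σ.
ln(14) = 2.639 and ln(63) = 4.143; z_{0.17} = -0.9542, z_{0.75} = 0.6745.
σ = (4.143 − 2.639)/(0.6745 − (-0.9542)) = 0.924.
μ = 2.639 − (-0.9542)·0.924 = 3.520.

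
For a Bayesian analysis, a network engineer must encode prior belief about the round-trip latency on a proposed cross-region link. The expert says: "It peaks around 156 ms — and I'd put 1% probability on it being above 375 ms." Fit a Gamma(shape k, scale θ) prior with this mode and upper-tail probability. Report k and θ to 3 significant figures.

Gamma(k,θ) with k>1 has mode (k−1)θ, so θ = 156/(k−1).
Need P(X < 375) = 0.99 with θ tied to k this way. Start at k = 2, θ = 156: P(X<375) ≈ 0.692.
Too low — raise k to concentrate. Iterating converges to k ≈ 7.15.
Then θ = 156/(7.15−1) ≈ 25.4.

k ≈ 7.15, θ ≈ 25.4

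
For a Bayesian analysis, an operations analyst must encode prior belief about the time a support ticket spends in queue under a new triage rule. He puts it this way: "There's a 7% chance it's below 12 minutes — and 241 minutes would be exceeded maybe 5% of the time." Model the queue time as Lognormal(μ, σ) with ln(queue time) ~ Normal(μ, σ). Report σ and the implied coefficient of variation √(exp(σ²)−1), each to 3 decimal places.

σ ≈ 0.961, CV ≈ 1.233

If T ~ Lognormal(μ,σ) then ln T ~ Normal(μ,σ), so the p-quantile of ln T is μ + z_p·σ.
ln(12) = 2.485 and ln(241) = 5.485; z_{0.07} = -1.476, z_{0.95} = 1.645.
σ = (5.485 − 2.485)/(1.645 − (-1.476)) = 0.961.
μ = 2.485 − (-1.476)·0.961 = 3.904.
CV = √(exp(σ²)−1) = √(exp(0.9241)−1) = 1.233.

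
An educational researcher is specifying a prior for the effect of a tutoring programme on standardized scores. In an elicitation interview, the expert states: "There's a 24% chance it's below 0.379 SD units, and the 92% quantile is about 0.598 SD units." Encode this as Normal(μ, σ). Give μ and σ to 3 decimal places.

μ = 0.452, σ = 0.104

The p-quantile of Normal(μ,σ) is μ + z_p·σ, with z_{0.24} = -0.7063 and z_{0.92} = 1.405.
Eliminate σ: μ = (z₂·x₁ − z₁·x₂)/(z₂ − z₁) = (1.405·0.379 − (-0.7063)·0.598)/2.111 = 0.452.
Then σ = (x₂ − x₁)/(z₂ − z₁) = (0.598 − 0.379)/2.111 = 0.104.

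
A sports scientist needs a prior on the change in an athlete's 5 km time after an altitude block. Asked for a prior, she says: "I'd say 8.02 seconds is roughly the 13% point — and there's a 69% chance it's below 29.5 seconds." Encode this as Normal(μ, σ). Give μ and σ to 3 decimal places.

μ = 22.934, σ = 13.241

For Normal(μ,σ), the p-quantile is μ + z_p·σ. Here z_{0.13} = -1.126, z_{0.69} = 0.4959.
So 8.02 = μ − 1.126σ and 29.5 = μ + 0.4959σ.
Subtracting: σ = (29.5 − 8.02)/(0.4959 − (-1.126)) = 13.241.
Then μ = 8.02 − (-1.126)·13.241 = 22.934.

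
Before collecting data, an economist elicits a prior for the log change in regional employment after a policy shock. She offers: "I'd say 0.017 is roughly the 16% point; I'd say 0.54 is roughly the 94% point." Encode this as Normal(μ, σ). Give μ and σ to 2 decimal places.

μ = 0.22, σ = 0.21

For Normal(μ,σ), the p-quantile is μ + z_p·σ. Here z_{0.16} = -0.9945, z_{0.94} = 1.555.
So 0.017 = μ − 0.9945σ and 0.54 = μ + 1.555σ.
Subtracting: σ = (0.54 − 0.017)/(1.555 − (-0.9945)) = 0.21.
Then μ = 0.017 − (-0.9945)·0.21 = 0.22.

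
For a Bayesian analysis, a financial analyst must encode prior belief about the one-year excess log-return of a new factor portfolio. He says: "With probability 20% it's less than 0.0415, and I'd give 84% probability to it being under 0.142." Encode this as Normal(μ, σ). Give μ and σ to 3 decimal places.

μ = 0.088, σ = 0.055

The p-quantile of Normal(μ,σ) is μ + z_p·σ, with z_{0.2} = -0.8416 and z_{0.84} = 0.9945.
Eliminate σ: μ = (z₂·x₁ − z₁·x₂)/(z₂ − z₁) = (0.9945·0.0415 − (-0.8416)·0.142)/1.836 = 0.088.
Then σ = (x₂ − x₁)/(z₂ − z₁) = (0.142 − 0.0415)/1.836 = 0.055.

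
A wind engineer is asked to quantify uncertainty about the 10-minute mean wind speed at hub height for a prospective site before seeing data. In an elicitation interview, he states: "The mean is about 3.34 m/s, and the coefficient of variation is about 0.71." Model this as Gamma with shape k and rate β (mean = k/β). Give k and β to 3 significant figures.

For Gamma(k, rate β): mean = k/β, variance = k/β², so CV = 1/√k.
CV = 0.71, hence k = 1/CV² = 1.98.
Then β = k/mean = 1.98/3.34 = 0.594.

k ≈ 1.98, β ≈ 0.594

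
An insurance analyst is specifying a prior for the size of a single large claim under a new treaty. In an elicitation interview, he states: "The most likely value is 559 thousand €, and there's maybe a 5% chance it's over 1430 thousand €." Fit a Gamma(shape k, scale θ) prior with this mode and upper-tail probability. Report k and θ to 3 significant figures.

Gamma(k,θ) with k>1 has mode (k−1)θ, so θ = 559/(k−1).
Need P(X < 1430) = 0.95 with θ tied to k this way. Start at k = 2, θ = 559: P(X<1430) ≈ 0.724.
Too low — raise k to concentrate. Iterating converges to k ≈ 4.07.
Then θ = 559/(4.07−1) ≈ 182.

k ≈ 4.07, θ ≈ 182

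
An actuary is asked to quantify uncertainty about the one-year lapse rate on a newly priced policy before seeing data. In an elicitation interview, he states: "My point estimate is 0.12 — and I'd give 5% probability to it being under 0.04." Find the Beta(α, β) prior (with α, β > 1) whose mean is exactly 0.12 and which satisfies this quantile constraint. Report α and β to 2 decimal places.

α ≈ 3.56, β ≈ 26.12

With mean 0.12 fixed, write α = 0.12s, β = 0.88s where s = α+β.
Need P(θ < 0.04) = 0.05 under Beta(0.12s, 0.88s). Normal approximation: (q−m)/√(m(1−m)/s) ≈ z_{0.05} = -1.64, so s ≈ 0.12·0.88·(-1.64)²/(0.04−0.12)² = 44.6.
At s = 44.6: P(θ<0.04) ≈ 0.018. Adjusting to match 0.05 gives s ≈ 29.68.
So α = 0.12·29.68 ≈ 3.56, β = 0.88·29.68 ≈ 26.12.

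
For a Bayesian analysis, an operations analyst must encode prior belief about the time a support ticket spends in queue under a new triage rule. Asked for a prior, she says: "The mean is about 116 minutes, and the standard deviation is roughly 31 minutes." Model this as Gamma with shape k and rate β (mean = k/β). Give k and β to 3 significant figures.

k ≈ 14, β ≈ 0.121

For Gamma(k, rate β): mean = k/β, variance = k/β², so CV = 1/√k.
CV = SD/mean = 31/116 = 0.2672, hence k = 1/CV² = 14.
Then β = k/mean = 14/116 = 0.121.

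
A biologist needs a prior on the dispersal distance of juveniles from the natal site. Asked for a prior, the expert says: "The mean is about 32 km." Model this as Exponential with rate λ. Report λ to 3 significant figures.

Exponential mean = 1/λ, so λ = 1/32.0 = 0.0312.

λ ≈ 0.0312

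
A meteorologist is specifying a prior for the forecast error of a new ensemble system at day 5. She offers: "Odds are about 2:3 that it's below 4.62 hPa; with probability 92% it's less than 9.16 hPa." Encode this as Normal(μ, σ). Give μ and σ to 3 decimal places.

The p-quantile of Normal(μ,σ) is μ + z_p·σ, with z_{0.4} = -0.2533 and z_{0.92} = 1.405.
Eliminate σ: μ = (z₂·x₁ − z₁·x₂)/(z₂ − z₁) = (1.405·4.62 − (-0.2533)·9.16)/1.658 = 5.314.
Then σ = (x₂ − x₁)/(z₂ − z₁) = (9.16 − 4.62)/1.658 = 2.738.

μ = 5.314, σ = 2.738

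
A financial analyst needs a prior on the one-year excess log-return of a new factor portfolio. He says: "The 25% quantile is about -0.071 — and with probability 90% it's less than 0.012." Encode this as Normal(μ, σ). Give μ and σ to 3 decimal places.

The p-quantile of Normal(μ,σ) is μ + z_p·σ, with z_{0.25} = -0.6745 and z_{0.9} = 1.282.
Eliminate σ: μ = (z₂·x₁ − z₁·x₂)/(z₂ − z₁) = (1.282·-0.071 − (-0.6745)·0.012)/1.956 = -0.042.
Then σ = (x₂ − x₁)/(z₂ − z₁) = (0.012 − -0.071)/1.956 = 0.042.

μ = -0.042, σ = 0.042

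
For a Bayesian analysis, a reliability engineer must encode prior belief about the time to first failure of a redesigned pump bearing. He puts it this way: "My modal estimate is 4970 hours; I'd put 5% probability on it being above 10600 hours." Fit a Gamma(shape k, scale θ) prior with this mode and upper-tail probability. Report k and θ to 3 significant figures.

k ≈ 5.81, θ ≈ 1030

Gamma(k,θ) with k>1 has mode (k−1)θ, so θ = 4970/(k−1).
Need P(X < 10600) = 0.95 with θ tied to k this way. Start at k = 2, θ = 4970: P(X<10600) ≈ 0.629.
Too low — raise k to concentrate. Iterating converges to k ≈ 5.81.
Then θ = 4970/(5.81−1) ≈ 1030.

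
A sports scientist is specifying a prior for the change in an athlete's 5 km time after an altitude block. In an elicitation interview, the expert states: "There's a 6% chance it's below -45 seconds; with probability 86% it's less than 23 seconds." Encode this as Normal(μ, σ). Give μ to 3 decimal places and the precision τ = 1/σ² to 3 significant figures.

μ = -4.878, τ = 0.0015

For Normal(μ,σ), the p-quantile is μ + z_p·σ. Here z_{0.06} = -1.555, z_{0.86} = 1.08.
So -45 = μ − 1.555σ and 23 = μ + 1.08σ.
Subtracting: σ = (23 − -45)/(1.08 − (-1.555)) = 25.806.
Then μ = -45 − (-1.555)·25.806 = -4.878.
Precision τ = 1/σ² = 1/25.81² = 0.0015.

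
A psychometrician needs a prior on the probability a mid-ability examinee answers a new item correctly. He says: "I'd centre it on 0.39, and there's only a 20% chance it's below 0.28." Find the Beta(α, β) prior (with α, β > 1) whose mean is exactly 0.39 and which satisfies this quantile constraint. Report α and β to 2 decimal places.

With mean 0.39 fixed, write α = 0.39s, β = 0.61s where s = α+β.
Need P(θ < 0.28) = 0.2 under Beta(0.39s, 0.61s). Normal approximation: (q−m)/√(m(1−m)/s) ≈ z_{0.2} = -0.842, so s ≈ 0.39·0.61·(-0.842)²/(0.28−0.39)² = 13.9.
At s = 13.9: P(θ<0.28) ≈ 0.204. Adjusting to match 0.2 gives s ≈ 14.33.
So α = 0.39·14.33 ≈ 5.59, β = 0.61·14.33 ≈ 8.74.

α ≈ 5.59, β ≈ 8.74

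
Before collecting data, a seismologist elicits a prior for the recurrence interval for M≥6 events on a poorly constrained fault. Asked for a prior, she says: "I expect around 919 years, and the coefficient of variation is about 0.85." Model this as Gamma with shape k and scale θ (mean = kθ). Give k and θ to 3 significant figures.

k ≈ 1.38, θ ≈ 664

For Gamma(k, scale θ): mean = kθ, variance = kθ², so CV = 1/√k.
CV = 0.85, hence k = 1/CV² = 1.38.
Then θ = mean/k = 919/1.38 = 664.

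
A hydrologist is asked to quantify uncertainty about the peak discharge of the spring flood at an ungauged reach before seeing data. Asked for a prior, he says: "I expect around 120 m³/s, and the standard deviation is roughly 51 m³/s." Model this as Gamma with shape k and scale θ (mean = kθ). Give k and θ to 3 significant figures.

For Gamma(k, scale θ): mean = kθ, variance = kθ², so CV = 1/√k.
CV = SD/mean = 51/120 = 0.425, hence k = 1/CV² = 5.54.
Then θ = mean/k = 120/5.54 = 21.7.

k ≈ 5.54, θ ≈ 21.7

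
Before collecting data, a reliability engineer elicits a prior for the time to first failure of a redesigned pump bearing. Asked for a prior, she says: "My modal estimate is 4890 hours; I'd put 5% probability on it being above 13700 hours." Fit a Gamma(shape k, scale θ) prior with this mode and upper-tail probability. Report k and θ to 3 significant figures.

k ≈ 3.52, θ ≈ 1940

Gamma(k,θ) with k>1 has mode (k−1)θ, so θ = 4890/(k−1).
Need P(X < 13700) = 0.95 with θ tied to k this way. Start at k = 2, θ = 4890: P(X<13700) ≈ 0.769.
Too low — raise k to concentrate. Iterating converges to k ≈ 3.52.
Then θ = 4890/(3.52−1) ≈ 1940.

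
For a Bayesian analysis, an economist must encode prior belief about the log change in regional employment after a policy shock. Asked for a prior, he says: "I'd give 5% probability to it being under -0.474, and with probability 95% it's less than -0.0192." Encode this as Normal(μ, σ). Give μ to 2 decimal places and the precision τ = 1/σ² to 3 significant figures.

μ = -0.25, τ = 52.3

For Normal(μ,σ), the p-quantile is μ + z_p·σ. Here z_{0.05} = -1.645, z_{0.95} = 1.645.
So -0.474 = μ − 1.645σ and -0.0192 = μ + 1.645σ.
Subtracting: σ = (-0.0192 − -0.474)/(1.645 − (-1.645)) = 0.14.
Then μ = -0.474 − (-1.645)·0.14 = -0.25.
Precision τ = 1/σ² = 1/0.1382² = 52.3.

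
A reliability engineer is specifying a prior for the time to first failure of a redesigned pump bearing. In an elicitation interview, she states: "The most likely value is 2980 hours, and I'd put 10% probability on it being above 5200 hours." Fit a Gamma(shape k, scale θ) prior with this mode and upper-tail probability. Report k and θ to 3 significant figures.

k ≈ 7.12, θ ≈ 487

Gamma(k,θ) with k>1 has mode (k−1)θ, so θ = 2980/(k−1).
Need P(X < 5200) = 0.9 with θ tied to k this way. Start at k = 2, θ = 2980: P(X<5200) ≈ 0.521.
Too low — raise k to concentrate. Iterating converges to k ≈ 7.12.
Then θ = 2980/(7.12−1) ≈ 487.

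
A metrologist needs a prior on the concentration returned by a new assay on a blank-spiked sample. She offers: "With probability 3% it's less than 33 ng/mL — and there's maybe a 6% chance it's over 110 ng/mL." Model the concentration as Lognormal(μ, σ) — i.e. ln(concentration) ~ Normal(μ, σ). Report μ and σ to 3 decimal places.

If T ~ Lognormal(μ,σ) then ln T ~ Normal(μ,σ), so the p-quantile of ln T is μ + z_p·σ.
ln(33) = 3.497 and ln(110) = 4.7; z_{0.03} = -1.881, z_{0.94} = 1.555.
σ = (4.7 − 3.497)/(1.555 − (-1.881)) = 0.350.
μ = 3.497 − (-1.881)·0.350 = 4.156.

μ ≈ 4.156, σ ≈ 0.350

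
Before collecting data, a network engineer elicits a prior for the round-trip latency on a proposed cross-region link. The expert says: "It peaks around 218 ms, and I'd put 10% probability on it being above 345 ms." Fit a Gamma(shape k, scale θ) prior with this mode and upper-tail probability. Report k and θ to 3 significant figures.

Gamma(k,θ) with k>1 has mode (k−1)θ, so θ = 218/(k−1).
Need P(X < 345) = 0.9 with θ tied to k this way. Start at k = 2, θ = 218: P(X<345) ≈ 0.469.
Too low — raise k to concentrate. Iterating converges to k ≈ 9.9.
Then θ = 218/(9.9−1) ≈ 24.5.

k ≈ 9.9, θ ≈ 24.5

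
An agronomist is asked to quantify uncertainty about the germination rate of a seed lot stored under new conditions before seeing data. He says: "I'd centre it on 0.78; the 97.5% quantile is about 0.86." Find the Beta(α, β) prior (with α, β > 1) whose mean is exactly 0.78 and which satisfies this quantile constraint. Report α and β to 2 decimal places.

With mean 0.78 fixed, write α = 0.78s, β = 0.22s where s = α+β.
Need P(θ < 0.86) = 0.975 under Beta(0.78s, 0.22s). Normal approximation: (q−m)/√(m(1−m)/s) ≈ z_{0.975} = 1.96, so s ≈ 0.78·0.22·(1.96)²/(0.86−0.78)² = 103.0.
At s = 103.0: P(θ<0.86) ≈ 0.984. Adjusting to match 0.975 gives s ≈ 87.22.
So α = 0.78·87.22 ≈ 68.03, β = 0.22·87.22 ≈ 19.19.

α ≈ 68.03, β ≈ 19.19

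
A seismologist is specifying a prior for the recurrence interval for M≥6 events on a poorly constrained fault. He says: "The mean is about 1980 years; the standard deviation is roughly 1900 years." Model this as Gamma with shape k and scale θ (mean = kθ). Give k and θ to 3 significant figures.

For Gamma(k, scale θ): mean = kθ, variance = kθ², so CV = 1/√k.
CV = SD/mean = 1900/1980 = 0.9596, hence k = 1/CV² = 1.09.
Then θ = mean/k = 1980/1.09 = 1820.

k ≈ 1.09, θ ≈ 1820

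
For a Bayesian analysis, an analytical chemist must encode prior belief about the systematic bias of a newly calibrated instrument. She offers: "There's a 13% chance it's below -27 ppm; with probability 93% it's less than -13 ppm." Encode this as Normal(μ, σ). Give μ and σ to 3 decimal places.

μ = -20.940, σ = 5.380

The p-quantile of Normal(μ,σ) is μ + z_p·σ, with z_{0.13} = -1.126 and z_{0.93} = 1.476.
Eliminate σ: μ = (z₂·x₁ − z₁·x₂)/(z₂ − z₁) = (1.476·-27 − (-1.126)·-13)/2.602 = -20.940.
Then σ = (x₂ − x₁)/(z₂ − z₁) = (-13 − -27)/2.602 = 5.380.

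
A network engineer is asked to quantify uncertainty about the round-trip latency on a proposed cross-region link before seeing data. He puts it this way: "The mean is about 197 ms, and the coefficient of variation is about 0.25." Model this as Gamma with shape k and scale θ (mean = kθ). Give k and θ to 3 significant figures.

k ≈ 16, θ ≈ 12.3

For Gamma(k, scale θ): mean = kθ, variance = kθ², so CV = 1/√k.
CV = 0.25, hence k = 1/CV² = 16.
Then θ = mean/k = 197/16 = 12.3.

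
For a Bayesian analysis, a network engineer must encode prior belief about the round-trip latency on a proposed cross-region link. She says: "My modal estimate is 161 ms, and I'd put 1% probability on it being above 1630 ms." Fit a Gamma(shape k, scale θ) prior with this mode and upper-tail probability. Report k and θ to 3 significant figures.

k ≈ 1.58, θ ≈ 280

Gamma(k,θ) with k>1 has mode (k−1)θ, so θ = 161/(k−1).
Need P(X < 1630) = 0.99 with θ tied to k this way. Start at k = 2, θ = 161: P(X<1630) ≈ 1.000.
Too high — lower k to spread out. Iterating converges to k ≈ 1.58.
Then θ = 161/(1.58−1) ≈ 280.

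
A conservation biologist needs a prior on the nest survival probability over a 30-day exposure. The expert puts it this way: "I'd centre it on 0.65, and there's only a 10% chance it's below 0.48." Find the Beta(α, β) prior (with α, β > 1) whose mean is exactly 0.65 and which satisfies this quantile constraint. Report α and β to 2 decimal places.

α ≈ 8.65, β ≈ 4.66

With mean 0.65 fixed, write α = 0.65s, β = 0.35s where s = α+β.
Need P(θ < 0.48) = 0.1 under Beta(0.65s, 0.35s). Normal approximation: (q−m)/√(m(1−m)/s) ≈ z_{0.1} = -1.28, so s ≈ 0.65·0.35·(-1.28)²/(0.48−0.65)² = 12.9.
At s = 12.9: P(θ<0.48) ≈ 0.103. Adjusting to match 0.1 gives s ≈ 13.30.
So α = 0.65·13.30 ≈ 8.65, β = 0.35·13.30 ≈ 4.66.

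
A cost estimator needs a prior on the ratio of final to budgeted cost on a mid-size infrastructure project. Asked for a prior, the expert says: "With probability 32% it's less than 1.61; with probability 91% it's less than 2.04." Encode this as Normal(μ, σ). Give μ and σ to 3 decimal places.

The p-quantile of Normal(μ,σ) is μ + z_p·σ, with z_{0.32} = -0.4677 and z_{0.91} = 1.341.
Eliminate σ: μ = (z₂·x₁ − z₁·x₂)/(z₂ − z₁) = (1.341·1.61 − (-0.4677)·2.04)/1.808 = 1.721.
Then σ = (x₂ − x₁)/(z₂ − z₁) = (2.04 − 1.61)/1.808 = 0.238.

μ = 1.721, σ = 0.238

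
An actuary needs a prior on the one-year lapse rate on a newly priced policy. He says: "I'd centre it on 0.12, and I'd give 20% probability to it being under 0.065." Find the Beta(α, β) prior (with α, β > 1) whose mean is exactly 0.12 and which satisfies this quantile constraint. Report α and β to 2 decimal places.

α ≈ 3.04, β ≈ 22.32

With mean 0.12 fixed, write α = 0.12s, β = 0.88s where s = α+β.
Need P(θ < 0.065) = 0.2 under Beta(0.12s, 0.88s). Normal approximation: (q−m)/√(m(1−m)/s) ≈ z_{0.2} = -0.842, so s ≈ 0.12·0.88·(-0.842)²/(0.065−0.12)² = 24.7.
At s = 24.7: P(θ<0.065) ≈ 0.204. Adjusting to match 0.2 gives s ≈ 25.36.
So α = 0.12·25.36 ≈ 3.04, β = 0.88·25.36 ≈ 22.32.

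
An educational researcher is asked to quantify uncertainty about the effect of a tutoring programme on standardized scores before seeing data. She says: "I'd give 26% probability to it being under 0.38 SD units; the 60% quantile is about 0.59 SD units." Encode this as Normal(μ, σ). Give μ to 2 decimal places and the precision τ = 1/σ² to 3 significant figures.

μ = 0.53, τ = 18.2

For Normal(μ,σ), the p-quantile is μ + z_p·σ. Here z_{0.26} = -0.6433, z_{0.6} = 0.2533.
So 0.38 = μ − 0.6433σ and 0.59 = μ + 0.2533σ.
Subtracting: σ = (0.59 − 0.38)/(0.2533 − (-0.6433)) = 0.23.
Then μ = 0.38 − (-0.6433)·0.23 = 0.53.
Precision τ = 1/σ² = 1/0.2342² = 18.2.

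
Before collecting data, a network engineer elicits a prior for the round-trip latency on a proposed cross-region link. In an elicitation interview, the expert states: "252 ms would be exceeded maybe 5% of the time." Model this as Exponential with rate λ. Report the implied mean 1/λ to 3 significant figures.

P(T > 252.0) = e^(−λ·252.0) = 0.05, so λ = −ln(0.05)/252.0 = 0.0119.
Mean = 1/λ = 84.1 ms.

mean ≈ 84.1 ms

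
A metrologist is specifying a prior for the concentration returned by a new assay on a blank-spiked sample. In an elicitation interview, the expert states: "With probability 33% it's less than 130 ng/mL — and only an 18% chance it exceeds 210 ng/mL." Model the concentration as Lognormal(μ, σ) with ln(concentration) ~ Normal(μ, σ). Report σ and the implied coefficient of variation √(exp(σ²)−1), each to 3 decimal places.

If T ~ Lognormal(μ,σ) then ln T ~ Normal(μ,σ), so the p-quantile of ln T is μ + z_p·σ.
ln(130) = 4.868 and ln(210) = 5.347; z_{0.33} = -0.4399, z_{0.82} = 0.9154.
σ = (5.347 − 4.868)/(0.9154 − (-0.4399)) = 0.354.
μ = 4.868 − (-0.4399)·0.354 = 5.023.
CV = √(exp(σ²)−1) = √(exp(0.1252)−1) = 0.365.

σ ≈ 0.354, CV ≈ 0.365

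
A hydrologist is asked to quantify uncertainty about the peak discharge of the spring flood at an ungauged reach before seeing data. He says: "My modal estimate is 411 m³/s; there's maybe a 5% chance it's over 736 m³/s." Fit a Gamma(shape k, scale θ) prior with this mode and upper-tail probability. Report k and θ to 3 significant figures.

k ≈ 9.21, θ ≈ 50.1

Gamma(k,θ) with k>1 has mode (k−1)θ, so θ = 411/(k−1).
Need P(X < 736) = 0.95 with θ tied to k this way. Start at k = 2, θ = 411: P(X<736) ≈ 0.534.
Too low — raise k to concentrate. Iterating converges to k ≈ 9.21.
Then θ = 411/(9.21−1) ≈ 50.1.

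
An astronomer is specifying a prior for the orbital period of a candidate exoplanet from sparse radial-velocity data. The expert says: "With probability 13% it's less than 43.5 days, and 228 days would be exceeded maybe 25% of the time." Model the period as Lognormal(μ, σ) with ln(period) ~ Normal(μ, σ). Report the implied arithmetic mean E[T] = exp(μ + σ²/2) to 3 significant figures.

E[T] ≈ 187 days

If T ~ Lognormal(μ,σ) then ln T ~ Normal(μ,σ), so the p-quantile of ln T is μ + z_p·σ.
ln(43.5) = 3.773 and ln(228) = 5.429; z_{0.13} = -1.126, z_{0.75} = 0.6745.
σ = (5.429 − 3.773)/(0.6745 − (-1.126)) = 0.920.
μ = 3.773 − (-1.126)·0.920 = 4.809.
E[T] = exp(μ + σ²/2) = exp(4.809 + 0.4231) = 187 days.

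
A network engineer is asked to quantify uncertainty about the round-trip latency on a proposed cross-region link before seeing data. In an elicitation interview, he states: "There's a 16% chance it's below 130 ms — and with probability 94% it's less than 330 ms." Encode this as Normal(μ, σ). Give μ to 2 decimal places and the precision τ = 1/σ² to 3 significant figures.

The p-quantile of Normal(μ,σ) is μ + z_p·σ, with z_{0.16} = -0.9945 and z_{0.94} = 1.555.
Eliminate σ: μ = (z₂·x₁ − z₁·x₂)/(z₂ − z₁) = (1.555·130 − (-0.9945)·330)/2.549 = 208.02.
Then σ = (x₂ − x₁)/(z₂ − z₁) = (330 − 130)/2.549 = 78.46.
Precision τ = 1/σ² = 1/78.46² = 0.000162.

μ = 208.02, τ = 0.000162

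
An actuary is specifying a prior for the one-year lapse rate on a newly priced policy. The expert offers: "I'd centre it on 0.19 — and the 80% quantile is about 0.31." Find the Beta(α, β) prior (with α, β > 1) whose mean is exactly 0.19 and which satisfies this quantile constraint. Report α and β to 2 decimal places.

With mean 0.19 fixed, write α = 0.19s, β = 0.81s where s = α+β.
Need P(θ < 0.31) = 0.8 under Beta(0.19s, 0.81s). Normal approximation: (q−m)/√(m(1−m)/s) ≈ z_{0.8} = 0.842, so s ≈ 0.19·0.81·(0.842)²/(0.31−0.19)² = 7.6.
At s = 7.6: P(θ<0.31) ≈ 0.819. Adjusting to match 0.8 gives s ≈ 5.76.
So α = 0.19·5.76 ≈ 1.10, β = 0.81·5.76 ≈ 4.67.

α ≈ 1.10, β ≈ 4.67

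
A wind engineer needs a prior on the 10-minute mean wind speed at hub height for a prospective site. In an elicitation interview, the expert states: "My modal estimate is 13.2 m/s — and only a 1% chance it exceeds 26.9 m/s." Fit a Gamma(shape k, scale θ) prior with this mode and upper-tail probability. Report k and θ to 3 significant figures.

k ≈ 10.7, θ ≈ 1.37

Gamma(k,θ) with k>1 has mode (k−1)θ, so θ = 13.2/(k−1).
Need P(X < 26.9) = 0.99 with θ tied to k this way. Start at k = 2, θ = 13.2: P(X<26.9) ≈ 0.604.
Too low — raise k to concentrate. Iterating converges to k ≈ 10.7.
Then θ = 13.2/(10.7−1) ≈ 1.37.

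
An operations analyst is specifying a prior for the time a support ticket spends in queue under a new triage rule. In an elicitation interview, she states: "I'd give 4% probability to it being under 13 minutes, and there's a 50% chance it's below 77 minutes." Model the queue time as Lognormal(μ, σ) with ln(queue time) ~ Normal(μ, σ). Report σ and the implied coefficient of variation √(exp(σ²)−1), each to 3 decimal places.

σ ≈ 1.016, CV ≈ 1.345

If T ~ Lognormal(μ,σ) then ln T ~ Normal(μ,σ), so the p-quantile of ln T is μ + z_p·σ.
ln(13) = 2.565 and ln(77) = 4.344; z_{0.04} = -1.751, z_{0.5} = 0.
σ = (4.344 − 2.565)/(0 − (-1.751)) = 1.016.
μ = 2.565 − (-1.751)·1.016 = 4.344.
CV = √(exp(σ²)−1) = √(exp(1.0324)−1) = 1.345.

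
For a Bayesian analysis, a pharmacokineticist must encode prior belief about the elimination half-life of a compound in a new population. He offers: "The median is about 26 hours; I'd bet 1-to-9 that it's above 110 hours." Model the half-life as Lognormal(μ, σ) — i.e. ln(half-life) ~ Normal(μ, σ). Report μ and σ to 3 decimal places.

μ ≈ 3.258, σ ≈ 1.125

If T ~ Lognormal(μ,σ) then ln T ~ Normal(μ,σ), so the p-quantile of ln T is μ + z_p·σ.
ln(26) = 3.258 and ln(110) = 4.7; z_{0.5} = 0, z_{0.9} = 1.282.
σ = (4.7 − 3.258)/(1.282 − (0)) = 1.125.
μ = 3.258 − (0)·1.125 = 3.258.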